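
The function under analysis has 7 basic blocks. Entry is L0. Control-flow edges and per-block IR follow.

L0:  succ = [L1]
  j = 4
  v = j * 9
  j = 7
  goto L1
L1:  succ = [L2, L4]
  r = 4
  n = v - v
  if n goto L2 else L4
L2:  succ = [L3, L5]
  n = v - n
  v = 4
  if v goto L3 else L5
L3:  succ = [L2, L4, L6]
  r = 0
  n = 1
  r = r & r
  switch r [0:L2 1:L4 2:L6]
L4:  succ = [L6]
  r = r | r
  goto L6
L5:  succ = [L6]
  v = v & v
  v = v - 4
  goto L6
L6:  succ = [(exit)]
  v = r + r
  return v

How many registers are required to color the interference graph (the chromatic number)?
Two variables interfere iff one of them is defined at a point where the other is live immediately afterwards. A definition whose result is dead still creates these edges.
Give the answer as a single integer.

Answer: 3

Derivation:
Per-block:
  L0: {j,v} / ∅
  L1: {n,r} / {v}
  L2: {n,v} / {n,v}
  L3: {n,r} / ∅
  L4: {r} / {r}
  L5: {v} / {v}
  L6: {v} / {r}

Liveness:
  live L0: ∅→{v}
  live L1: {v}→{n,r,v}
  live L2: {n,r,v}→{r,v}
  live L3: {v}→{n,r,v}
  live L4: {r}→{r}
  live L5: {r,v}→{r}
  live L6: {r}→∅

Conflict graph:
  j — {v}
  n — {r,v}
  r — {n,v}
  v — {j,n,r}

Colouring:
  clique {n,r,v} ⇒ need ≥ 3
  assign j→R1 n→R1 r→R2 v→R0 — no edge inside a register ⇒ χ ≤ 3
  χ = 3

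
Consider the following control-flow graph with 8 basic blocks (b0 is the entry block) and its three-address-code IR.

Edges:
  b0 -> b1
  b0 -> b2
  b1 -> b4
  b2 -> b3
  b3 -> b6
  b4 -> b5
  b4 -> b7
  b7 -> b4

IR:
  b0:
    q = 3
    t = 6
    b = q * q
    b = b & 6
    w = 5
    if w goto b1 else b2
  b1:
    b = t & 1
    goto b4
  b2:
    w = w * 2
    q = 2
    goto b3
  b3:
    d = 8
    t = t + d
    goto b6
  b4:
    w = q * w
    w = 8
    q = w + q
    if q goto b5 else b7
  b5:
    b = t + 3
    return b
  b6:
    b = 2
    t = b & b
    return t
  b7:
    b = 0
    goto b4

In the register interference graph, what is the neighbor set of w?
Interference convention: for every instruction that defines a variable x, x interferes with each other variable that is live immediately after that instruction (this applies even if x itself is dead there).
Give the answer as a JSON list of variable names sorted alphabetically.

Block summaries:
  b0 def {b,q,t,w} use ∅
  b1 def {b} use {t}
  b2 def {q,w} use {w}
  b3 def {d,t} use {t}
  b4 def {q,w} use {q,w}
  b5 def {b} use {t}
  b6 def {b,t} use ∅
  b7 def {b} use ∅

Backward fixpoint:
  b0 li=∅ lo={q,t,w}
  b1 li={q,t,w} lo={q,t,w}
  b2 li={t,w} lo={t}
  b3 li={t} lo=∅
  b4 li={q,t,w} lo={q,t,w}
  b5 li={t} lo=∅
  b6 li=∅ lo=∅
  b7 li={q,t,w} lo={q,t,w}

Interference:
  b↔{q,t,w}
  d↔{t}
  q↔{b,t,w}
  t↔{b,d,q,w}
  w↔{b,q,t}

N(w) = ["b", "q", "t"]

Answer: ["b", "q", "t"]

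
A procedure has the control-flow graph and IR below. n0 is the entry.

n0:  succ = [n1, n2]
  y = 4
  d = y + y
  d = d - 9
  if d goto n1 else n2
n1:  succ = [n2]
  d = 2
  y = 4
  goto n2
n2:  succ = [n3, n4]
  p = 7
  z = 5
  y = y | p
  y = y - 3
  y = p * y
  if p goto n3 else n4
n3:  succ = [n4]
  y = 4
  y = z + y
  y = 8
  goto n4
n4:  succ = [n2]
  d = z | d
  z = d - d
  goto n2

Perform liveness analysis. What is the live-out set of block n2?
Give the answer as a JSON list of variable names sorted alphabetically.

Answer: ["d", "y", "z"]

Working:
Block summaries:
  n0: {d,y} / ∅
  n1: {d,y} / ∅
  n2: {p,y,z} / {y}
  n3: {y} / {z}
  n4: {d,z} / {d,z}

Liveness:
  n0 li=∅ lo={d,y}
  n1 li=∅ lo={d,y}
  n2 li={d,y} lo={d,y,z}
  n3 li={d,z} lo={d,y,z}
  n4 li={d,y,z} lo={d,y}

live-out(n2) = ["d", "y", "z"]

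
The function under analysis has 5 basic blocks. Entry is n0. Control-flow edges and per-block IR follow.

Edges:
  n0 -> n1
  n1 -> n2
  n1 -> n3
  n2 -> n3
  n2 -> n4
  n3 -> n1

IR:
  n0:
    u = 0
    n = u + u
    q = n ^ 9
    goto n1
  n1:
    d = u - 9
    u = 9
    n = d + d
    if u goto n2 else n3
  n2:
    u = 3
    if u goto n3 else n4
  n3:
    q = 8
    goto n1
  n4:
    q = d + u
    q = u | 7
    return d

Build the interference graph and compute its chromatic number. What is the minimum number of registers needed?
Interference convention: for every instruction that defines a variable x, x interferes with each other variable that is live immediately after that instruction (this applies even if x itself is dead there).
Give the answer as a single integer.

def/use:
  n0 def {n,q,u} use ∅
  n1 def {d,n,u} use {u}
  n2 def {u} use ∅
  n3 def {q} use ∅
  n4 def {q} use {d,u}

Backward fixpoint:
  n0 li=∅ lo={u}
  n1 li={u} lo={d,u}
  n2 li={d} lo={d,u}
  n3 li={u} lo={u}
  n4 li={d,u} lo=∅

Interference:
  d — {n,q,u}
  n — {d,u}
  q — {d,u}
  u — {d,n,q}

Colouring:
  clique {d,n,u} ⇒ need ≥ 3
  3-colouring: c0={d}  c1={u}  c2={n,q}
  χ = 3

Answer: 3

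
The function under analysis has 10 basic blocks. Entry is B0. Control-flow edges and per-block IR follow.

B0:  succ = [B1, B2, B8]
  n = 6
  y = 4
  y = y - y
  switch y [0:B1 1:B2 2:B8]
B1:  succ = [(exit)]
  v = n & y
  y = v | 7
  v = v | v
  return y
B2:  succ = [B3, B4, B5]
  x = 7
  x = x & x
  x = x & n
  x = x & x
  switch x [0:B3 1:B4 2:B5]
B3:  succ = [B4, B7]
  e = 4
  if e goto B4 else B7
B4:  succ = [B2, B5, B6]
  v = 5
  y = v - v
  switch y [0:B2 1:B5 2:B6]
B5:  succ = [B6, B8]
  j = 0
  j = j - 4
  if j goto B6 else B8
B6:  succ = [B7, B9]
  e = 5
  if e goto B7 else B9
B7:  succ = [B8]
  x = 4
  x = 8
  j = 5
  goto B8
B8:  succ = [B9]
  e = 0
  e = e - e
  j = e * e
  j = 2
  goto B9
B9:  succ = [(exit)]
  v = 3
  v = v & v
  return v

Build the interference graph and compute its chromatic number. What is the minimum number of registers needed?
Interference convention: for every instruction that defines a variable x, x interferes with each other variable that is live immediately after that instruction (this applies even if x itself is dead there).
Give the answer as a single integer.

Answer: 3

Analysis:
def/use:
  B0: {n,y} / ∅
  B1: {v,y} / {n,y}
  B2: {x} / {n}
  B3: {e} / ∅
  B4: {v,y} / ∅
  B5: {j} / ∅
  B6: {e} / ∅
  B7: {j,x} / ∅
  B8: {e,j} / ∅
  B9: {v} / ∅

Backward fixpoint:
  live B0: ∅→{n,y}
  live B1: {n,y}→∅
  live B2: {n}→{n}
  live B3: {n}→{n}
  live B4: {n}→{n}
  live B5: ∅→∅
  live B6: ∅→∅
  live B7: ∅→∅
  live B8: ∅→∅
  live B9: ∅→∅

Interference:
  e: {n}
  j: ∅
  n: {e,v,x,y}
  v: {n,y}
  x: {n}
  y: {n,v}

Colouring:
  {n,v,y} pairwise interfere (3-clique) ⇒ χ ≥ 3
  3-colouring: r0={j,n}  r1={e,v,x}  r2={y}
  χ = 3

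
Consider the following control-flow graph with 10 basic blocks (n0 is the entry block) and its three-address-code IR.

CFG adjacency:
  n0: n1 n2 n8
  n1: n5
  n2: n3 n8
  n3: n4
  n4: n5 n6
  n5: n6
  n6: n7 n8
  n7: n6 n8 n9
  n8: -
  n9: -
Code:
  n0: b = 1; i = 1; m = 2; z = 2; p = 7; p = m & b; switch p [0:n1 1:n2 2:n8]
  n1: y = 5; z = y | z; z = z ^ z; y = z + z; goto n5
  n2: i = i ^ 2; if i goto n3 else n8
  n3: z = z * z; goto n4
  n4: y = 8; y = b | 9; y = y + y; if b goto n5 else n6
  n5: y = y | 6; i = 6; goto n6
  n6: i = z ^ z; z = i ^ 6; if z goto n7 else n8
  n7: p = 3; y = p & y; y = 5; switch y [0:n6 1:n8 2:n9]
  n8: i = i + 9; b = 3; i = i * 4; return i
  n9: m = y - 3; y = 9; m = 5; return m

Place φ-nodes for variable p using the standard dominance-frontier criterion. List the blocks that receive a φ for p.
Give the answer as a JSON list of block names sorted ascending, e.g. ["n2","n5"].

Answer: ["n6", "n8"]

Working:
idom tree: n1←n0 n2←n0 n3←n2 n4←n3 n5←n0 n6←n0 n7←n6 n8←n0 n9←n7
Dom∩ at merges:
  n5: preds {n1,n4}: {n0,n1} ∩ {n0,n2,n3,n4} = {n0}; idom=n0
  n6: preds {n4,n5,n7}: {n0,n2,n3,n4} ∩ {n0,n5} ∩ {n0,n6,n7} = {n0}; idom=n0
  n8: preds {n0,n2,n6,n7}: {n0} ∩ {n0,n2} ∩ {n0,n6} ∩ {n0,n6,n7} = {n0}; idom=n0

Frontier:
  join n5 pred n1: n1 stop@n0
  join n5 pred n4: n4→n3→n2 stop@n0
  join n6 pred n4: n4→n3→n2 stop@n0
  join n6 pred n5: n5 stop@n0
  join n6 pred n7: n7→n6 stop@n0
  join n8 pred n0: · stop@n0
  join n8 pred n2: n2 stop@n0
  join n8 pred n6: n6 stop@n0
  join n8 pred n7: n7→n6 stop@n0
  n0: DF=∅
  n1: DF={n5}
  n2: DF={n5,n6,n8}
  n3: DF={n5,n6}
  n4: DF={n5,n6}
  n5: DF={n6}
  n6: DF={n6,n8}
  n7: DF={n6,n8}
  n8: DF=∅
  n9: DF=∅

φ for p: defs {n0,n7}
  DF⁺ = {n6,n8}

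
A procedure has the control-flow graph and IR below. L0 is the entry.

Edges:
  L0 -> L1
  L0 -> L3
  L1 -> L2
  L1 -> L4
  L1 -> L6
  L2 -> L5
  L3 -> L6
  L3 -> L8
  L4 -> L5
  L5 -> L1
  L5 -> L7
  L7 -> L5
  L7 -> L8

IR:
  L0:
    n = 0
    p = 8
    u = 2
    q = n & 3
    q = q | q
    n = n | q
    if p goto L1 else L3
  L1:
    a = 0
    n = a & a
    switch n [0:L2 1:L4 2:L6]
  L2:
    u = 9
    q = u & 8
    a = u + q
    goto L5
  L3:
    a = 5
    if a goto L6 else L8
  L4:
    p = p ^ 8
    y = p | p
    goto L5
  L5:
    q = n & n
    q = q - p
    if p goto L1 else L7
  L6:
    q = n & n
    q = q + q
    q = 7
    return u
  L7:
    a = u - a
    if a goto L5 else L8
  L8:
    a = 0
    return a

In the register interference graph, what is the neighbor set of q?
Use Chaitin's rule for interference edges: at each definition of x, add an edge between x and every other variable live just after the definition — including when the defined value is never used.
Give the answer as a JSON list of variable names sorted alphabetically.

Answer: ["a", "n", "p", "u"]

Derivation:
Block summaries:
  L0: def={n,p,q,u} ue=∅
  L1: def={a,n} ue=∅
  L2: def={a,q,u} ue=∅
  L3: def={a} ue=∅
  L4: def={p,y} ue={p}
  L5: def={q} ue={n,p}
  L6: def={q} ue={n,u}
  L7: def={a} ue={a,u}
  L8: def={a} ue=∅

Liveness:
  live L0: ∅→{n,p,u}
  live L1: {p,u}→{a,n,p,u}
  live L2: {n,p}→{a,n,p,u}
  live L3: {n,u}→{n,u}
  live L4: {a,n,p,u}→{a,n,p,u}
  live L5: {a,n,p,u}→{a,n,p,u}
  live L6: {n,u}→∅
  live L7: {a,n,p,u}→{a,n,p,u}
  live L8: ∅→∅

Interfere edges:
  a: {n,p,q,u,y}
  n: {a,p,q,u,y}
  p: {a,n,q,u,y}
  q: {a,n,p,u}
  u: {a,n,p,q,y}
  y: {a,n,p,u}

N(q) = ["a", "n", "p", "u"]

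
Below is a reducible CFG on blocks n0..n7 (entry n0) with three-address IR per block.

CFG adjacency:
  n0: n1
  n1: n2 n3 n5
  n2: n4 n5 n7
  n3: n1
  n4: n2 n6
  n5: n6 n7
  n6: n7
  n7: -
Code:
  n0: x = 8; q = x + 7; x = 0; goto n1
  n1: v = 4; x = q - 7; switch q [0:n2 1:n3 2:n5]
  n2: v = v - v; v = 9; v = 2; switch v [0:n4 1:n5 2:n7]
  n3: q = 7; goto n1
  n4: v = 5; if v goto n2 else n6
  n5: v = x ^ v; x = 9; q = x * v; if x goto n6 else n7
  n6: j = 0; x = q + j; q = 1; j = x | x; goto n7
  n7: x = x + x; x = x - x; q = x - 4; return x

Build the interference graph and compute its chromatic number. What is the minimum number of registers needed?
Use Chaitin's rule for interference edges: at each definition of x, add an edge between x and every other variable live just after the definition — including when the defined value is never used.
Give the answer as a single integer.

Block summaries:
  n0 def {q,x} use ∅
  n1 def {v,x} use {q}
  n2 def {v} use {v}
  n3 def {q} use ∅
  n4 def {v} use ∅
  n5 def {q,v,x} use {v,x}
  n6 def {j,q,x} use {q}
  n7 def {q,x} use {x}

Live sets:
  n0 li=∅ lo={q}
  n1 li={q} lo={q,v,x}
  n2 li={q,v,x} lo={q,v,x}
  n3 li=∅ lo={q}
  n4 li={q,x} lo={q,v,x}
  n5 li={v,x} lo={q,x}
  n6 li={q} lo={x}
  n7 li={x} lo=∅

Conflict graph:
  j↔{q,x}
  q↔{j,v,x}
  v↔{q,x}
  x↔{j,q,v}

Registers:
  {j,q,x} pairwise interfere (3-clique) ⇒ χ ≥ 3
  assign j→r2 q→r0 v→r2 x→r1 — no edge inside a register ⇒ χ ≤ 3
  χ = 3

Answer: 3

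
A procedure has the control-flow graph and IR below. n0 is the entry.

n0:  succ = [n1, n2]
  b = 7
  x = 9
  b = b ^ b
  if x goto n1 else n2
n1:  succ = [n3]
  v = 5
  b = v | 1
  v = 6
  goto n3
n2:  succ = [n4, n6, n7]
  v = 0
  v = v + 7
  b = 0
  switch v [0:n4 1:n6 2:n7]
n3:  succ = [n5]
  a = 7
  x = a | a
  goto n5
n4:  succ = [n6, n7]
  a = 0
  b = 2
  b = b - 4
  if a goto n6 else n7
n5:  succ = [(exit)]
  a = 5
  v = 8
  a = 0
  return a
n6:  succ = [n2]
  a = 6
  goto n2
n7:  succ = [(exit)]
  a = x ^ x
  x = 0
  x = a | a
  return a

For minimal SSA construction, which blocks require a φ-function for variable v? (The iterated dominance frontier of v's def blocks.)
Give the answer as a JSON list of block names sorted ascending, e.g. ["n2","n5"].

Answer: ["n2"]

Derivation:
idom tree: n1←n0 n2←n0 n3←n1 n4←n2 n5←n3 n6←n2 n7←n2
Dom at joins:
  n2: preds {n0,n6}: {n0} ∩ {n0,n2,n6} = {n0}; idom=n0
  n6: preds {n2,n4}: {n0,n2} ∩ {n0,n2,n4} = {n0,n2}; idom=n2
  n7: preds {n2,n4}: {n0,n2} ∩ {n0,n2,n4} = {n0,n2}; idom=n2

DF walk-up:
  n2←n0: walk · to n0
  n2←n6: walk n6→n2 to n0
  n6←n2: walk · to n2
  n6←n4: walk n4 to n2
  n7←n2: walk · to n2
  n7←n4: walk n4 to n2
  n0 → ∅
  n1 → ∅
  n2 → {n2}
  n3 → ∅
  n4 → {n6,n7}
  n5 → ∅
  n6 → {n2}
  n7 → ∅

φ for v: defs {n1,n2,n5}
  DF⁺ = {n2}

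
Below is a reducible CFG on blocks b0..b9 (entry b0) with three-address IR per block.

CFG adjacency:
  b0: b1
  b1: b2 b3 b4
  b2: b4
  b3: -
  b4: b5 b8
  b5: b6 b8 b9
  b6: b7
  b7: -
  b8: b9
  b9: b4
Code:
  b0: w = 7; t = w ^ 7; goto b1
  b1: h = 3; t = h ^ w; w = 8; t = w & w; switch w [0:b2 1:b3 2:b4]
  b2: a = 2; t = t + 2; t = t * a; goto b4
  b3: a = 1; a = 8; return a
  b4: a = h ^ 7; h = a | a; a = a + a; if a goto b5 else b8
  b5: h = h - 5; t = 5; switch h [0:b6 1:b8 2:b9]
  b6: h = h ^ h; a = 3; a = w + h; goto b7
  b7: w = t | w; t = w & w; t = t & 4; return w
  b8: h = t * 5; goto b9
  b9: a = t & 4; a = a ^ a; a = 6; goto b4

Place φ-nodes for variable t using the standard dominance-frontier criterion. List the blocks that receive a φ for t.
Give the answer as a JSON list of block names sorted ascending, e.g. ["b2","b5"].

idom tree: b1←b0 b2←b1 b3←b1 b4←b1 b5←b4 b6←b5 b7←b6 b8←b4 b9←b4
Dom∩ at merges:
  b4: preds {b1,b2,b9}: {b0,b1} ∩ {b0,b1,b2} ∩ {b0,b1,b4,b9} = {b0,b1}; idom=b1
  b8: preds {b4,b5}: {b0,b1,b4} ∩ {b0,b1,b4,b5} = {b0,b1,b4}; idom=b4
  b9: preds {b5,b8}: {b0,b1,b4,b5} ∩ {b0,b1,b4,b8} = {b0,b1,b4}; idom=b4

Frontier:
  b4←b1: walk · to b1
  b4←b2: walk b2 to b1
  b4←b9: walk b9→b4 to b1
  b8←b4: walk · to b4
  b8←b5: walk b5 to b4
  b9←b5: walk b5 to b4
  b9←b8: walk b8 to b4
  DF(b0)=∅
  DF(b1)=∅
  DF(b2)={b4}
  DF(b3)=∅
  DF(b4)={b4}
  DF(b5)={b8,b9}
  DF(b6)=∅
  DF(b7)=∅
  DF(b8)={b9}
  DF(b9)={b4}

φ for t: defs {b0,b1,b2,b5,b7}
  DF⁺ = {b4,b8,b9}

Answer: ["b4", "b8", "b9"]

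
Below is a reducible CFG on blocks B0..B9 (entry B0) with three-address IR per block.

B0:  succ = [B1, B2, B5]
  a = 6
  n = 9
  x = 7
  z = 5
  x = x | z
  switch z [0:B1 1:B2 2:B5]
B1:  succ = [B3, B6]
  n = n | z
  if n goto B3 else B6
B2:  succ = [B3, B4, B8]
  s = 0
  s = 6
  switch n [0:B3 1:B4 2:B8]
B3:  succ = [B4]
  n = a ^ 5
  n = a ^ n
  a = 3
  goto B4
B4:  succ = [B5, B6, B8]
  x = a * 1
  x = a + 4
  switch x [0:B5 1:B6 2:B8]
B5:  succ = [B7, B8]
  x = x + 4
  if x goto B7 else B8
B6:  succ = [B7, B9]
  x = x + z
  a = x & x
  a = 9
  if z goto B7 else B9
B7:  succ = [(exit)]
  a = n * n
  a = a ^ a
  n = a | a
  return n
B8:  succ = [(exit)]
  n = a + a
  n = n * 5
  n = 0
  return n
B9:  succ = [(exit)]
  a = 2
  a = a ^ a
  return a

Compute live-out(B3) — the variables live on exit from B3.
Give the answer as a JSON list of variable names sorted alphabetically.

Answer: ["a", "n", "z"]

Analysis:
def/use:
  B0: {a,n,x,z} / ∅
  B1: {n} / {n,z}
  B2: {s} / {n}
  B3: {a,n} / {a}
  B4: {x} / {a}
  B5: {x} / {x}
  B6: {a,x} / {x,z}
  B7: {a,n} / {n}
  B8: {n} / {a}
  B9: {a} / ∅

Live sets:
  live B0: ∅→{a,n,x,z}
  live B1: {a,n,x,z}→{a,n,x,z}
  live B2: {a,n,z}→{a,n,z}
  live B3: {a,z}→{a,n,z}
  live B4: {a,n,z}→{a,n,x,z}
  live B5: {a,n,x}→{a,n}
  live B6: {n,x,z}→{n}
  live B7: {n}→∅
  live B8: {a}→∅
  live B9: ∅→∅

live-out(B3) = ["a", "n", "z"]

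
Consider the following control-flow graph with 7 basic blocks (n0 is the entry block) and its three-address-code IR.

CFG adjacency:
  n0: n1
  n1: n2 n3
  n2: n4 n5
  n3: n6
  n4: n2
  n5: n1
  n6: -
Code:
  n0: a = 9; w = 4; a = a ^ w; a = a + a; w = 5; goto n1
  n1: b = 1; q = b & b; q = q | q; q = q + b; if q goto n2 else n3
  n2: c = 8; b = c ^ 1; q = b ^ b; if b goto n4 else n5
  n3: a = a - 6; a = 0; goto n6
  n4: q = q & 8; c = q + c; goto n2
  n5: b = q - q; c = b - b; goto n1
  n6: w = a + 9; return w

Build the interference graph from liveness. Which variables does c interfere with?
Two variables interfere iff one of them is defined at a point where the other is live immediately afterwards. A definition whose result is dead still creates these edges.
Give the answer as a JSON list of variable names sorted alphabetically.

def/use:
  n0: def={a,w} ue=∅
  n1: def={b,q} ue=∅
  n2: def={b,c,q} ue=∅
  n3: def={a} ue={a}
  n4: def={c,q} ue={c,q}
  n5: def={b,c} ue={q}
  n6: def={w} ue={a}

Live sets:
  live n0: ∅→{a}
  live n1: {a}→{a}
  live n2: {a}→{a,c,q}
  live n3: {a}→{a}
  live n4: {a,c,q}→{a}
  live n5: {a,q}→{a}
  live n6: {a}→∅

Interference:
  a: {b,c,q,w}
  b: {a,c,q}
  c: {a,b,q}
  q: {a,b,c}
  w: {a}

N(c) = ["a", "b", "q"]

Answer: ["a", "b", "q"]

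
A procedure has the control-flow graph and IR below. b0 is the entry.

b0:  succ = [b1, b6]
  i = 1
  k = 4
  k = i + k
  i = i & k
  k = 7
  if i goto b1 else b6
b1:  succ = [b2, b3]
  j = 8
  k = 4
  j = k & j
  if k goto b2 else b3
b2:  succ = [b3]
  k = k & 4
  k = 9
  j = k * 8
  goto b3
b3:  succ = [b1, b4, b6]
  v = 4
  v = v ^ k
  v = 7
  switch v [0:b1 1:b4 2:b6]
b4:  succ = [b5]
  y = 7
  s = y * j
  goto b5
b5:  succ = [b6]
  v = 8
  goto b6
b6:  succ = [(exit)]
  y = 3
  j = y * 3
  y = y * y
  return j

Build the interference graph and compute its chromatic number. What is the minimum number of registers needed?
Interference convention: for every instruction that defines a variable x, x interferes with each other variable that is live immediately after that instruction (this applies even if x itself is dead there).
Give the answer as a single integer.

def/use:
  b0: {i,k} / ∅
  b1: {j,k} / ∅
  b2: {j,k} / {k}
  b3: {v} / {k}
  b4: {s,y} / {j}
  b5: {v} / ∅
  b6: {j,y} / ∅

Backward fixpoint:
  b0: in=∅ out=∅
  b1: in=∅ out={j,k}
  b2: in={k} out={j,k}
  b3: in={j,k} out={j}
  b4: in={j} out=∅
  b5: in=∅ out=∅
  b6: in=∅ out=∅

Interference:
  i↔{k}
  j↔{k,v,y}
  k↔{i,j,v}
  s↔∅
  v↔{j,k}
  y↔{j}

Registers:
  {j,k,v} pairwise interfere (3-clique) ⇒ χ ≥ 3
  assign i→r0 j→r0 k→r1 s→r0 v→r2 y→r1 — no edge inside a register ⇒ χ ≤ 3
  χ = 3

Answer: 3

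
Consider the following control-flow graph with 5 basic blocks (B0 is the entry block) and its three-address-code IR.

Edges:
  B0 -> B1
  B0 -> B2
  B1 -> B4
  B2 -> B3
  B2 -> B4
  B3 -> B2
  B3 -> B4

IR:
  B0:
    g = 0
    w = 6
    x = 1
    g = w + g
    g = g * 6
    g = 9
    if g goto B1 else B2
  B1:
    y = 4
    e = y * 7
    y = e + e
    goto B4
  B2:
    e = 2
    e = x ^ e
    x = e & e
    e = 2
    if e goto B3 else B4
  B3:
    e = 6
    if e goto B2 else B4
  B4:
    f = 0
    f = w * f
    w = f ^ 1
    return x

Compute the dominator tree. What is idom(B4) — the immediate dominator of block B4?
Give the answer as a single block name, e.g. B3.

idom tree: B1←B0 B2←B0 B3←B2 B4←B0
Join-block Dom:
  B2: preds {B0,B3}: {B0} ∩ {B0,B2,B3} = {B0}; idom=B0
  B4: preds {B1,B2,B3}: {B0,B1} ∩ {B0,B2} ∩ {B0,B2,B3} = {B0}; idom=B0

idom(B4) = B0

Answer: B0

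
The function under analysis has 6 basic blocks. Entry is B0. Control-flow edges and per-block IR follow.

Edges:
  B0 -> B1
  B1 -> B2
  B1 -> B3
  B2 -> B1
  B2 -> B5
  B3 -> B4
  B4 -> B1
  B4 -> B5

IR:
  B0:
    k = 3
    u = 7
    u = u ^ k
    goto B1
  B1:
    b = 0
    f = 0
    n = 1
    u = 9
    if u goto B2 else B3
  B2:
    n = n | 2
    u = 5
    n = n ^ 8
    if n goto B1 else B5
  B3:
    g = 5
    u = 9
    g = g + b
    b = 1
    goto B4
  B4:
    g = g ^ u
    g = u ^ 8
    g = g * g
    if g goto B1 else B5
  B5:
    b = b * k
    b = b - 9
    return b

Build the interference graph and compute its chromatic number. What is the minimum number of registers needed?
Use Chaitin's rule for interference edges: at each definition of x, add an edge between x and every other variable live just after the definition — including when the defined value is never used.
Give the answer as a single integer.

def/use:
  B0: def={k,u} ue=∅
  B1: def={b,f,n,u} ue=∅
  B2: def={n,u} ue={n}
  B3: def={b,g,u} ue={b}
  B4: def={g} ue={g,u}
  B5: def={b} ue={b,k}

Live sets:
  B0 li=∅ lo={k}
  B1 li={k} lo={b,k,n}
  B2 li={b,k,n} lo={b,k}
  B3 li={b,k} lo={b,g,k,u}
  B4 li={b,g,k,u} lo={b,k}
  B5 li={b,k} lo=∅

Conflict graph:
  b: {f,g,k,n,u}
  f: {b,k}
  g: {b,k,u}
  k: {b,f,g,n,u}
  n: {b,k,u}
  u: {b,g,k,n}

Colouring:
  {b,g,k,u} pairwise interfere (4-clique) ⇒ χ ≥ 4
  4-colouring: c0={b}  c1={k}  c2={f,u}  c3={g,n}
  χ = 4

Answer: 4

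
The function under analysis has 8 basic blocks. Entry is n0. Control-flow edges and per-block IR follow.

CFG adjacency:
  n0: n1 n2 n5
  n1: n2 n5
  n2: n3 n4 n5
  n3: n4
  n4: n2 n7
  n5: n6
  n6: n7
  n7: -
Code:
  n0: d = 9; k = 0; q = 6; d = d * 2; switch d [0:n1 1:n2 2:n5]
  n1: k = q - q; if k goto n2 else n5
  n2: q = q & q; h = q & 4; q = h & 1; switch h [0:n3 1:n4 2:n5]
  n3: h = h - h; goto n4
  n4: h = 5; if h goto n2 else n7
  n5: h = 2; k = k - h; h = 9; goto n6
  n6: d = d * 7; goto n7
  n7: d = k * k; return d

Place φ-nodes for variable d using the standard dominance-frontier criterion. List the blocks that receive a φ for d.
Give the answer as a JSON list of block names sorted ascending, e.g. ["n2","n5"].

idom tree: n1←n0 n2←n0 n3←n2 n4←n2 n5←n0 n6←n5 n7←n0
Dom at joins:
  n2: preds {n0,n1,n4}: {n0} ∩ {n0,n1} ∩ {n0,n2,n4} = {n0}; idom=n0
  n4: preds {n2,n3}: {n0,n2} ∩ {n0,n2,n3} = {n0,n2}; idom=n2
  n5: preds {n0,n1,n2}: {n0} ∩ {n0,n1} ∩ {n0,n2} = {n0}; idom=n0
  n7: preds {n4,n6}: {n0,n2,n4} ∩ {n0,n5,n6} = {n0}; idom=n0

Frontier:
  n2←n0: walk · to n0
  n2←n1: walk n1 to n0
  n2←n4: walk n4→n2 to n0
  n4←n2: walk · to n2
  n4←n3: walk n3 to n2
  n5←n0: walk · to n0
  n5←n1: walk n1 to n0
  n5←n2: walk n2 to n0
  n7←n4: walk n4→n2 to n0
  n7←n6: walk n6→n5 to n0
  n0 → ∅
  n1 → {n2,n5}
  n2 → {n2,n5,n7}
  n3 → {n4}
  n4 → {n2,n7}
  n5 → {n7}
  n6 → {n7}
  n7 → ∅

φ for d: defs {n0,n6,n7}
  DF⁺ = {n7}

Answer: ["n7"]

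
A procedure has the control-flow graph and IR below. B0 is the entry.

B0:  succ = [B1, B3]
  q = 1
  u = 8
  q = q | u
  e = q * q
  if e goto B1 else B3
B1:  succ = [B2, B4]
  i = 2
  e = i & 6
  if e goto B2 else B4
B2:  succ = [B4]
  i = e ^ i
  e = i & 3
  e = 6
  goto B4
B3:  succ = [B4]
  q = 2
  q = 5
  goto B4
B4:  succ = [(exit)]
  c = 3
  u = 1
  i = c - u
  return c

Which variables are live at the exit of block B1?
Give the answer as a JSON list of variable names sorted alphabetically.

Block summaries:
  B0: {e,q,u} / ∅
  B1: {e,i} / ∅
  B2: {e,i} / {e,i}
  B3: {q} / ∅
  B4: {c,i,u} / ∅

Backward fixpoint:
  B0 li=∅ lo=∅
  B1 li=∅ lo={e,i}
  B2 li={e,i} lo=∅
  B3 li=∅ lo=∅
  B4 li=∅ lo=∅

live-out(B1) = ["e", "i"]

Answer: ["e", "i"]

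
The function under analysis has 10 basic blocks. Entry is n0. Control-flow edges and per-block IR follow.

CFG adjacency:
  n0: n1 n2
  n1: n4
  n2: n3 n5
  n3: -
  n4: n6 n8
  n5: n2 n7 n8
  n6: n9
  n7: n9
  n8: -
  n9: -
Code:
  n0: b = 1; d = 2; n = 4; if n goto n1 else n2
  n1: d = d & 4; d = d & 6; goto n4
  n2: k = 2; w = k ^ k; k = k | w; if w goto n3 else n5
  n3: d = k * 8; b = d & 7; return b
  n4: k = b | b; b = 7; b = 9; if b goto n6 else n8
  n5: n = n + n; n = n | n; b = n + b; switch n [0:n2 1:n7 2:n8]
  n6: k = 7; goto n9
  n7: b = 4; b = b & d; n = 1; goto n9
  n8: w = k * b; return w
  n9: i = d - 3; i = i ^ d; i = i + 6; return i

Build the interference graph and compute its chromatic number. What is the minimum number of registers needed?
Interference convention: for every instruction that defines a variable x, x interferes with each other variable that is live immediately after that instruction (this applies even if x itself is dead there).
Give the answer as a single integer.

Per-block:
  n0: def={b,d,n} ue=∅
  n1: def={d} ue={d}
  n2: def={k,w} ue=∅
  n3: def={b,d} ue={k}
  n4: def={b,k} ue={b}
  n5: def={b,n} ue={b,n}
  n6: def={k} ue=∅
  n7: def={b,n} ue={d}
  n8: def={w} ue={b,k}
  n9: def={i} ue={d}

Backward fixpoint:
  n0: in=∅ out={b,d,n}
  n1: in={b,d} out={b,d}
  n2: in={b,d,n} out={b,d,k,n}
  n3: in={k} out=∅
  n4: in={b,d} out={b,d,k}
  n5: in={b,d,k,n} out={b,d,k,n}
  n6: in={d} out={d}
  n7: in={d} out={d}
  n8: in={b,k} out=∅
  n9: in={d} out=∅

Conflict graph:
  b — {d,k,n,w}
  d — {b,i,k,n,w}
  i — {d}
  k — {b,d,n,w}
  n — {b,d,k,w}
  w — {b,d,k,n}

Registers:
  {b,d,k,n,w} pairwise interfere (5-clique) ⇒ χ ≥ 5
  assign b→R1 d→R0 i→R1 k→R2 n→R3 w→R4 — no edge inside a register ⇒ χ ≤ 5
  χ = 5

Answer: 5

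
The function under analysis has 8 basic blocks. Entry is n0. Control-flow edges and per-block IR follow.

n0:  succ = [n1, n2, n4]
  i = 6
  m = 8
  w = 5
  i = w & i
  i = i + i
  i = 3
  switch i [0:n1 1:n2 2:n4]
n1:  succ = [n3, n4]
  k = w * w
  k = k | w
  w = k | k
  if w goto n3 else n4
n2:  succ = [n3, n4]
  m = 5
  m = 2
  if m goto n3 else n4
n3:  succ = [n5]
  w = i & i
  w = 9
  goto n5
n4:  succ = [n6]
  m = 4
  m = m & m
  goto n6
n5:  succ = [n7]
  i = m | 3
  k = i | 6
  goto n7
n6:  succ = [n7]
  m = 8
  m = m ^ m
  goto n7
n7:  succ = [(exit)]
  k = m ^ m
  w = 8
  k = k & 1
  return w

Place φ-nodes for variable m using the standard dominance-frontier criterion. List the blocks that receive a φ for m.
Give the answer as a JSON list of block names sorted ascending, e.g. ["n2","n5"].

Answer: ["n3", "n4", "n7"]

Analysis:
idom tree: n1←n0 n2←n0 n3←n0 n4←n0 n5←n3 n6←n4 n7←n0
Join-block Dom:
  n3: preds {n1,n2}: {n0,n1} ∩ {n0,n2} = {n0}; idom=n0
  n4: preds {n0,n1,n2}: {n0} ∩ {n0,n1} ∩ {n0,n2} = {n0}; idom=n0
  n7: preds {n5,n6}: {n0,n3,n5} ∩ {n0,n4,n6} = {n0}; idom=n0

DF derivation:
  n3←n1: walk n1 to n0
  n3←n2: walk n2 to n0
  n4←n0: walk · to n0
  n4←n1: walk n1 to n0
  n4←n2: walk n2 to n0
  n7←n5: walk n5→n3 to n0
  n7←n6: walk n6→n4 to n0
  DF(n0)=∅
  DF(n1)={n3,n4}
  DF(n2)={n3,n4}
  DF(n3)={n7}
  DF(n4)={n7}
  DF(n5)={n7}
  DF(n6)={n7}
  DF(n7)=∅

φ for m: defs {n0,n2,n4,n6}
  DF⁺ = {n3,n4,n7}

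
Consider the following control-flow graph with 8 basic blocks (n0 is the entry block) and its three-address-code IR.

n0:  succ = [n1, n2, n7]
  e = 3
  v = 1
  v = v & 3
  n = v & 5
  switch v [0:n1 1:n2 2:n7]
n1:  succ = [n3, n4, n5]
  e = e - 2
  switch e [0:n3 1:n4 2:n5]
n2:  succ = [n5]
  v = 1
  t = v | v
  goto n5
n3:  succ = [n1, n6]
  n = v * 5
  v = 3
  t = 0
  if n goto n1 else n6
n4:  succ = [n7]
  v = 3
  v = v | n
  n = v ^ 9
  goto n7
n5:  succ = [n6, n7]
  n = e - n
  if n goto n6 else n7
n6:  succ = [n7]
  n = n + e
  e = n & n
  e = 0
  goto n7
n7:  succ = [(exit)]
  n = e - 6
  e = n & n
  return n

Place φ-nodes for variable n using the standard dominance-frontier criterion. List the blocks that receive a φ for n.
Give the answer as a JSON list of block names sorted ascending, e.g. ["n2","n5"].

Answer: ["n1", "n5", "n6", "n7"]

Working:
idom tree: n1←n0 n2←n0 n3←n1 n4←n1 n5←n0 n6←n0 n7←n0
Join-block Dom:
  n1: preds {n0,n3}: {n0} ∩ {n0,n1,n3} = {n0}; idom=n0
  n5: preds {n1,n2}: {n0,n1} ∩ {n0,n2} = {n0}; idom=n0
  n6: preds {n3,n5}: {n0,n1,n3} ∩ {n0,n5} = {n0}; idom=n0
  n7: preds {n0,n4,n5,n6}: {n0} ∩ {n0,n1,n4} ∩ {n0,n5} ∩ {n0,n6} = {n0}; idom=n0

DF derivation:
  join n1 pred n0: · stop@n0
  join n1 pred n3: n3→n1 stop@n0
  join n5 pred n1: n1 stop@n0
  join n5 pred n2: n2 stop@n0
  join n6 pred n3: n3→n1 stop@n0
  join n6 pred n5: n5 stop@n0
  join n7 pred n0: · stop@n0
  join n7 pred n4: n4→n1 stop@n0
  join n7 pred n5: n5 stop@n0
  join n7 pred n6: n6 stop@n0
  n0 → ∅
  n1 → {n1,n5,n6,n7}
  n2 → {n5}
  n3 → {n1,n6}
  n4 → {n7}
  n5 → {n6,n7}
  n6 → {n7}
  n7 → ∅

φ for n: defs {n0,n3,n4,n5,n6,n7}
  DF⁺ = {n1,n5,n6,n7}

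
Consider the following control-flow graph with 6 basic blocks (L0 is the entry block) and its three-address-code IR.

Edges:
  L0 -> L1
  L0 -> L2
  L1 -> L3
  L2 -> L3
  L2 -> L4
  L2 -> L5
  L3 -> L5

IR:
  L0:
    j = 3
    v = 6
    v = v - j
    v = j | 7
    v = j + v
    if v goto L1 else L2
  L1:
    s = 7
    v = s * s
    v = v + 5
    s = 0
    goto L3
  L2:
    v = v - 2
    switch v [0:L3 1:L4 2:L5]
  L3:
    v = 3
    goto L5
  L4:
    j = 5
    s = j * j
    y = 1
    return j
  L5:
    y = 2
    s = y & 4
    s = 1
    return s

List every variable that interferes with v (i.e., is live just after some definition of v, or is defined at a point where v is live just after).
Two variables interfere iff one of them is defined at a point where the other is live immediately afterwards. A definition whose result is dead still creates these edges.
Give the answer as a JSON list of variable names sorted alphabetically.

Answer: ["j"]

Derivation:
Per-block:
  L0: def={j,v} ue=∅
  L1: def={s,v} ue=∅
  L2: def={v} ue={v}
  L3: def={v} ue=∅
  L4: def={j,s,y} ue=∅
  L5: def={s,y} ue=∅

Backward fixpoint:
  L0: in=∅ out={v}
  L1: in=∅ out=∅
  L2: in={v} out=∅
  L3: in=∅ out=∅
  L4: in=∅ out=∅
  L5: in=∅ out=∅

Interference:
  j — {s,v,y}
  s — {j}
  v — {j}
  y — {j}

N(v) = ["j"]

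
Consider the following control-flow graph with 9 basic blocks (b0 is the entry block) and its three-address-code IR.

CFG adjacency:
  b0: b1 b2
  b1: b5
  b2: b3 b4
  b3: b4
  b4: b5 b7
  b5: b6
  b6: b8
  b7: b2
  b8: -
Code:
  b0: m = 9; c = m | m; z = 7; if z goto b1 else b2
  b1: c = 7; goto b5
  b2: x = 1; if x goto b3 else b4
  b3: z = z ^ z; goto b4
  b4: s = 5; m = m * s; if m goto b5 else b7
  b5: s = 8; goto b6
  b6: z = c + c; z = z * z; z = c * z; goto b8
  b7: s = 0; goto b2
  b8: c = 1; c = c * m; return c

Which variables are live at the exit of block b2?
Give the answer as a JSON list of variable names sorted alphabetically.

Block summaries:
  b0 def {c,m,z} use ∅
  b1 def {c} use ∅
  b2 def {x} use ∅
  b3 def {z} use {z}
  b4 def {m,s} use {m}
  b5 def {s} use ∅
  b6 def {z} use {c}
  b7 def {s} use ∅
  b8 def {c} use {m}

Liveness:
  live b0: ∅→{c,m,z}
  live b1: {m}→{c,m}
  live b2: {c,m,z}→{c,m,z}
  live b3: {c,m,z}→{c,m,z}
  live b4: {c,m,z}→{c,m,z}
  live b5: {c,m}→{c,m}
  live b6: {c,m}→{m}
  live b7: {c,m,z}→{c,m,z}
  live b8: {m}→∅

live-out(b2) = ["c", "m", "z"]

Answer: ["c", "m", "z"]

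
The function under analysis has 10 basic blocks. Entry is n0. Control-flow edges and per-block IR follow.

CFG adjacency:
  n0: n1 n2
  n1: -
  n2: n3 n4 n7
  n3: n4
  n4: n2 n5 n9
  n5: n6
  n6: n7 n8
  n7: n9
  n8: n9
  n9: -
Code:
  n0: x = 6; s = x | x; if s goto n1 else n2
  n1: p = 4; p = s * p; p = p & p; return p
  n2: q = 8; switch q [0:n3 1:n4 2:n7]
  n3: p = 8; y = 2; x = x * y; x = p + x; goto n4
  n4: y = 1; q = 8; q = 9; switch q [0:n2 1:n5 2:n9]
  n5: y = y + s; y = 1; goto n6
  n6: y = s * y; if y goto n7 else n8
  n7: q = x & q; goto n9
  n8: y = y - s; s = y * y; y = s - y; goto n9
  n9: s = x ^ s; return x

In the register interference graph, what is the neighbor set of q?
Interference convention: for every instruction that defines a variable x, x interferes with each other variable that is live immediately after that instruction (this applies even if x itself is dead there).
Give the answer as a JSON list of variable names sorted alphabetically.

Per-block:
  n0 def {s,x} use ∅
  n1 def {p} use {s}
  n2 def {q} use ∅
  n3 def {p,x,y} use {x}
  n4 def {q,y} use ∅
  n5 def {y} use {s,y}
  n6 def {y} use {s,y}
  n7 def {q} use {q,x}
  n8 def {s,y} use {s,y}
  n9 def {s} use {s,x}

Backward fixpoint:
  n0 li=∅ lo={s,x}
  n1 li={s} lo=∅
  n2 li={s,x} lo={q,s,x}
  n3 li={s,x} lo={s,x}
  n4 li={s,x} lo={q,s,x,y}
  n5 li={q,s,x,y} lo={q,s,x,y}
  n6 li={q,s,x,y} lo={q,s,x,y}
  n7 li={q,s,x} lo={s,x}
  n8 li={s,x,y} lo={s,x}
  n9 li={s,x} lo=∅

Interfere edges:
  p↔{s,x,y}
  q↔{s,x,y}
  s↔{p,q,x,y}
  x↔{p,q,s,y}
  y↔{p,q,s,x}

N(q) = ["s", "x", "y"]

Answer: ["s", "x", "y"]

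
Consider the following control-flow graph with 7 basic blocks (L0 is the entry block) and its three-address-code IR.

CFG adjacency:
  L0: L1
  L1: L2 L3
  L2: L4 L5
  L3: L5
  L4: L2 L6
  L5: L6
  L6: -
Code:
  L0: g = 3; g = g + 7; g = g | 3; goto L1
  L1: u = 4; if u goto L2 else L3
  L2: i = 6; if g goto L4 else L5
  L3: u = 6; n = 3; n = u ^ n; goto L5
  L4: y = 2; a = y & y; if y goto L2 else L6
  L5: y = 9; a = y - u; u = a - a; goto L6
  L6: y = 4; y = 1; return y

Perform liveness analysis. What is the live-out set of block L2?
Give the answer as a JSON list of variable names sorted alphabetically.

def/use:
  L0: {g} / ∅
  L1: {u} / ∅
  L2: {i} / {g}
  L3: {n,u} / ∅
  L4: {a,y} / ∅
  L5: {a,u,y} / {u}
  L6: {y} / ∅

Live sets:
  live L0: ∅→{g}
  live L1: {g}→{g,u}
  live L2: {g,u}→{g,u}
  live L3: ∅→{u}
  live L4: {g,u}→{g,u}
  live L5: {u}→∅
  live L6: ∅→∅

live-out(L2) = ["g", "u"]

Answer: ["g", "u"]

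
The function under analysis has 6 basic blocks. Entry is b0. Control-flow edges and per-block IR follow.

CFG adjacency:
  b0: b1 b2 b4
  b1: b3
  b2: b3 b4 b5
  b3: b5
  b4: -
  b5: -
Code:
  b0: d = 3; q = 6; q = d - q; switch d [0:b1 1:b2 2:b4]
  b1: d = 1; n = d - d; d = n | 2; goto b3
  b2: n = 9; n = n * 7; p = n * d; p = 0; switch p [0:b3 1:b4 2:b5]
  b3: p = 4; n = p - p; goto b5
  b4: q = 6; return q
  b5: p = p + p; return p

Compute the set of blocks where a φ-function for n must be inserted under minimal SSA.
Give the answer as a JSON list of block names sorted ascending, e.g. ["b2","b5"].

Answer: ["b3", "b4", "b5"]

Analysis:
idom tree: b1←b0 b2←b0 b3←b0 b4←b0 b5←b0
Dom at joins:
  b3: preds {b1,b2}: {b0,b1} ∩ {b0,b2} = {b0}; idom=b0
  b4: preds {b0,b2}: {b0} ∩ {b0,b2} = {b0}; idom=b0
  b5: preds {b2,b3}: {b0,b2} ∩ {b0,b3} = {b0}; idom=b0

DF walk-up:
  join b3 pred b1: b1 stop@b0
  join b3 pred b2: b2 stop@b0
  join b4 pred b0: · stop@b0
  join b4 pred b2: b2 stop@b0
  join b5 pred b2: b2 stop@b0
  join b5 pred b3: b3 stop@b0
  DF(b0)=∅
  DF(b1)={b3}
  DF(b2)={b3,b4,b5}
  DF(b3)={b5}
  DF(b4)=∅
  DF(b5)=∅

φ for n: defs {b1,b2,b3}
  DF⁺ = {b3,b4,b5}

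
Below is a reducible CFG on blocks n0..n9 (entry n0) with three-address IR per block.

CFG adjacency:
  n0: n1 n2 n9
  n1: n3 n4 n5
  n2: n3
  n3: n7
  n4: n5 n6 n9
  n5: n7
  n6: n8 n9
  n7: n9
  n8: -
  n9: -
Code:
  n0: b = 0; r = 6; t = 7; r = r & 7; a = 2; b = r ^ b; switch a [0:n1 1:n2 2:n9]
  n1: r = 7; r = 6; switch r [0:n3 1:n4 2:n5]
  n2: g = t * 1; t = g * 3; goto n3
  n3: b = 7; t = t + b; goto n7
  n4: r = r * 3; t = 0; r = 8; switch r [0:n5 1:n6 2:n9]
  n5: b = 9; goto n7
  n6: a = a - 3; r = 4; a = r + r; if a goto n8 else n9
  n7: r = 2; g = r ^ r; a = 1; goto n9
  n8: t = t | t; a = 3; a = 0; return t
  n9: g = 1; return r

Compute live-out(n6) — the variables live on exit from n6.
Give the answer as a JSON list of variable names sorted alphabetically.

Block summaries:
  n0: {a,b,r,t} / ∅
  n1: {r} / ∅
  n2: {g,t} / {t}
  n3: {b,t} / {t}
  n4: {r,t} / {r}
  n5: {b} / ∅
  n6: {a,r} / {a}
  n7: {a,g,r} / ∅
  n8: {a,t} / {t}
  n9: {g} / {r}

Liveness:
  live n0: ∅→{a,r,t}
  live n1: {a,t}→{a,r,t}
  live n2: {t}→{t}
  live n3: {t}→∅
  live n4: {a,r}→{a,r,t}
  live n5: ∅→∅
  live n6: {a,t}→{r,t}
  live n7: ∅→{r}
  live n8: {t}→∅
  live n9: {r}→∅

live-out(n6) = ["r", "t"]

Answer: ["r", "t"]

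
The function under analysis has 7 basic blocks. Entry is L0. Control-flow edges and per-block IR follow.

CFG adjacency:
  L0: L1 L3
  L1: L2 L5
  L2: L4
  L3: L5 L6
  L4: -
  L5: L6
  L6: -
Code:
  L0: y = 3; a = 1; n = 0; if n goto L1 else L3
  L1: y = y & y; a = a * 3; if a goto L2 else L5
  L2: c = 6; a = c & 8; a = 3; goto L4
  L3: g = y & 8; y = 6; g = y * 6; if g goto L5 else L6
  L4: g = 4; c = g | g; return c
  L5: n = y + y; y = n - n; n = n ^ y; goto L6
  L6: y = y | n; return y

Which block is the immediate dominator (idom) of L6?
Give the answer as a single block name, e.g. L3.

Answer: L0

Working:
idom tree: L1←L0 L2←L1 L3←L0 L4←L2 L5←L0 L6←L0
Dom∩ at merges:
  L5: preds {L1,L3}: {L0,L1} ∩ {L0,L3} = {L0}; idom=L0
  L6: preds {L3,L5}: {L0,L3} ∩ {L0,L5} = {L0}; idom=L0

idom(L6) = L0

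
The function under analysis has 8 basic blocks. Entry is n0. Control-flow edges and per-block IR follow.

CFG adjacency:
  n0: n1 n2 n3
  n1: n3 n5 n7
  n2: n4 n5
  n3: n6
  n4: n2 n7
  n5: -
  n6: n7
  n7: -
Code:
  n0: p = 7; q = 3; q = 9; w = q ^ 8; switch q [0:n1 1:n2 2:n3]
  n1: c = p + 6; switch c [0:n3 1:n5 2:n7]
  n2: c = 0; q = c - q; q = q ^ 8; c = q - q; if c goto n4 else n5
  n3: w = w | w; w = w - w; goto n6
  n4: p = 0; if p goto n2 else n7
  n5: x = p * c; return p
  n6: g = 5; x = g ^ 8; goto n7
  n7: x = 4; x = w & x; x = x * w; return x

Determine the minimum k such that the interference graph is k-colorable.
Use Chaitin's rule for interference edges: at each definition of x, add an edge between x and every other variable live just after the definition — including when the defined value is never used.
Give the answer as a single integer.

def/use:
  n0 def {p,q,w} use ∅
  n1 def {c} use {p}
  n2 def {c,q} use {q}
  n3 def {w} use {w}
  n4 def {p} use ∅
  n5 def {x} use {c,p}
  n6 def {g,x} use ∅
  n7 def {x} use {w}

Live sets:
  n0: in=∅ out={p,q,w}
  n1: in={p,w} out={c,p,w}
  n2: in={p,q,w} out={c,p,q,w}
  n3: in={w} out={w}
  n4: in={q,w} out={p,q,w}
  n5: in={c,p} out=∅
  n6: in={w} out={w}
  n7: in={w} out=∅

Interfere edges:
  c↔{p,q,w}
  g↔{w}
  p↔{c,q,w,x}
  q↔{c,p,w}
  w↔{c,g,p,q,x}
  x↔{p,w}

Registers:
  lower bound: {c,p,q,w} mutually conflict ⇒ χ ≥ 4
  4-colouring: r0={w}  r1={g,p}  r2={c,x}  r3={q}
  χ = 4

Answer: 4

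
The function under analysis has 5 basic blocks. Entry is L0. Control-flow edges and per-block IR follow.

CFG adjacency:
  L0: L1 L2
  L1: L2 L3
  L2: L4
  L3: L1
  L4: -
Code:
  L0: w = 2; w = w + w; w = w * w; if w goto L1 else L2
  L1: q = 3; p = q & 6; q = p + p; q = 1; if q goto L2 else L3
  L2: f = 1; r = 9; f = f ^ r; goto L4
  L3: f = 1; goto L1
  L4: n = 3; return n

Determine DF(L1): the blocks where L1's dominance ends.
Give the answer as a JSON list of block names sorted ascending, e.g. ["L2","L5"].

idom tree: L1←L0 L2←L0 L3←L1 L4←L2
Dom at joins:
  L1: preds {L0,L3}: {L0} ∩ {L0,L1,L3} = {L0}; idom=L0
  L2: preds {L0,L1}: {L0} ∩ {L0,L1} = {L0}; idom=L0

DF walk-up:
  join L1 pred L0: · stop@L0
  join L1 pred L3: L3→L1 stop@L0
  join L2 pred L0: · stop@L0
  join L2 pred L1: L1 stop@L0
  DF(L0)=∅
  DF(L1)={L1,L2}
  DF(L2)=∅
  DF(L3)={L1}
  DF(L4)=∅

DF(L1) = ["L1", "L2"]

Answer: ["L1", "L2"]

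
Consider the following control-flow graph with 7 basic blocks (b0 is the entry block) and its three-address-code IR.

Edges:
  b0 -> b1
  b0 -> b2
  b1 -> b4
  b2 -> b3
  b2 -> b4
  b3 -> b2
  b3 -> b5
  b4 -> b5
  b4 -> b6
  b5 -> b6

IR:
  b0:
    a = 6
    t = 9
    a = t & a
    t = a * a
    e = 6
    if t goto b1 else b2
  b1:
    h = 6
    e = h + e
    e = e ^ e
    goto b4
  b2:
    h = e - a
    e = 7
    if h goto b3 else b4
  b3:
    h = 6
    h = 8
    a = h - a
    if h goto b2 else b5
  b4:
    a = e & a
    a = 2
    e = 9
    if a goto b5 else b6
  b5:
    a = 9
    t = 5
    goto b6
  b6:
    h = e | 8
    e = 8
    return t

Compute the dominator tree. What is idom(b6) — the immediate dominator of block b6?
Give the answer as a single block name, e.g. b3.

Answer: b0

Analysis:
idom tree: b1←b0 b2←b0 b3←b2 b4←b0 b5←b0 b6←b0
Dom∩ at merges:
  b2: preds {b0,b3}: {b0} ∩ {b0,b2,b3} = {b0}; idom=b0
  b4: preds {b1,b2}: {b0,b1} ∩ {b0,b2} = {b0}; idom=b0
  b5: preds {b3,b4}: {b0,b2,b3} ∩ {b0,b4} = {b0}; idom=b0
  b6: preds {b4,b5}: {b0,b4} ∩ {b0,b5} = {b0}; idom=b0

idom(b6) = b0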